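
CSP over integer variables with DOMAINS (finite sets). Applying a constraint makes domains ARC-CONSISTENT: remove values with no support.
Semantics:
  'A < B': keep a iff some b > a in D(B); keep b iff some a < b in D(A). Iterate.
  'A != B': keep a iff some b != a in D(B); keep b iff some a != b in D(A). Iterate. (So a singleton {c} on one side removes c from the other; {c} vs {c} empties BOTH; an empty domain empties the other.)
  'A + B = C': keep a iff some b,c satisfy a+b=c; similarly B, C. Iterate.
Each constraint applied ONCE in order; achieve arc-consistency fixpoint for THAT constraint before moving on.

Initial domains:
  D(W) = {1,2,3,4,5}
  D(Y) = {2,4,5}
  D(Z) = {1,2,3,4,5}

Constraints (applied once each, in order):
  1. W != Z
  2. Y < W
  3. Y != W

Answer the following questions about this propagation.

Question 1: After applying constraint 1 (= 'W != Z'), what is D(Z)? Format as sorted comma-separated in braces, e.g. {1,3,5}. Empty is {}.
Constraint 1 (W != Z) on D(W)={1,2,3,4,5} D(Z)={1,2,3,4,5}: no change
So after constraint 1: D(Z) = {1,2,3,4,5}

Answer: {1,2,3,4,5}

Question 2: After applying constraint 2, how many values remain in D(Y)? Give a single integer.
Answer: 2

Derivation:
Constraint 1 (W != Z) on D(W)={1,2,3,4,5} D(Z)={1,2,3,4,5}: no change
Constraint 2 (Y < W) on D(Y)={2,4,5} D(W)={1,2,3,4,5}: Y {2,4,5}->{2,4}; W {1,2,3,4,5}->{3,4,5}
So after constraint 2: D(Y)={2,4}, size = 2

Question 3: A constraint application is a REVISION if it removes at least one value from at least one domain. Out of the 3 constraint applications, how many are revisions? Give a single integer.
Answer: 1

Derivation:
Constraint 1 (W != Z) on D(W)={1,2,3,4,5} D(Z)={1,2,3,4,5}: no change => not a revision
Constraint 2 (Y < W) on D(Y)={2,4,5} D(W)={1,2,3,4,5}: Y {2,4,5}->{2,4}; W {1,2,3,4,5}->{3,4,5} => REVISION
Constraint 3 (Y != W) on D(Y)={2,4} D(W)={3,4,5}: no change => not a revision
Total revisions = 1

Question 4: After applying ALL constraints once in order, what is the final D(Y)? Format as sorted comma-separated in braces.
Answer: {2,4}

Derivation:
Constraint 1 (W != Z) on D(W)={1,2,3,4,5} D(Z)={1,2,3,4,5}: no change
Constraint 2 (Y < W) on D(Y)={2,4,5} D(W)={1,2,3,4,5}: Y {2,4,5}->{2,4}; W {1,2,3,4,5}->{3,4,5}
Constraint 3 (Y != W) on D(Y)={2,4} D(W)={3,4,5}: no change
So after all 3 constraints: D(Y) = {2,4}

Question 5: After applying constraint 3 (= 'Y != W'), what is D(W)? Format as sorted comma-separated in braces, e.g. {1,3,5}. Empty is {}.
Constraint 1 (W != Z) on D(W)={1,2,3,4,5} D(Z)={1,2,3,4,5}: no change
Constraint 2 (Y < W) on D(Y)={2,4,5} D(W)={1,2,3,4,5}: Y {2,4,5}->{2,4}; W {1,2,3,4,5}->{3,4,5}
Constraint 3 (Y != W) on D(Y)={2,4} D(W)={3,4,5}: no change
So after constraint 3: D(W) = {3,4,5}

Answer: {3,4,5}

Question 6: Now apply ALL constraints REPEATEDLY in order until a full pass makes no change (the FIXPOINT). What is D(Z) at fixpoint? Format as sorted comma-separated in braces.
Answer: {1,2,3,4,5}

Derivation:
pass 0 (initial): D(Z)={1,2,3,4,5}
pass 1: W {1,2,3,4,5}->{3,4,5}; Y {2,4,5}->{2,4}
pass 2: no change
Fixpoint after 2 passes: D(Z) = {1,2,3,4,5}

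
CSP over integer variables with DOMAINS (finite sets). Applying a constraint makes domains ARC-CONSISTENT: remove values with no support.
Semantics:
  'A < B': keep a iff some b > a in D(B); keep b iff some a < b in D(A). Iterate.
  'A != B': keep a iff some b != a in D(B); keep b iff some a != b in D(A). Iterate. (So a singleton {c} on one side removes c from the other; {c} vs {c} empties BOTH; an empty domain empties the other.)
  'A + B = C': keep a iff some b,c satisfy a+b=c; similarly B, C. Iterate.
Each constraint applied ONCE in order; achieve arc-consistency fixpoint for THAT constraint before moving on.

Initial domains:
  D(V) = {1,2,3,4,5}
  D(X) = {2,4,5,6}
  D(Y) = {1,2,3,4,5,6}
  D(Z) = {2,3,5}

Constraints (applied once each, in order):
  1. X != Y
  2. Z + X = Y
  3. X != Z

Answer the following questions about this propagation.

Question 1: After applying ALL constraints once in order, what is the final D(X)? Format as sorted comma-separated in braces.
Answer: {2,4}

Derivation:
Constraint 1 (X != Y) on D(X)={2,4,5,6} D(Y)={1,2,3,4,5,6}: no change
Constraint 2 (Z + X = Y) on D(Z)={2,3,5} D(X)={2,4,5,6} D(Y)={1,2,3,4,5,6}: Z {2,3,5}->{2,3}; X {2,4,5,6}->{2,4}; Y {1,2,3,4,5,6}->{4,5,6}
Constraint 3 (X != Z) on D(X)={2,4} D(Z)={2,3}: no change
So after all 3 constraints: D(X) = {2,4}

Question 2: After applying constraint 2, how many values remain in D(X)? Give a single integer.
Answer: 2

Derivation:
Constraint 1 (X != Y) on D(X)={2,4,5,6} D(Y)={1,2,3,4,5,6}: no change
Constraint 2 (Z + X = Y) on D(Z)={2,3,5} D(X)={2,4,5,6} D(Y)={1,2,3,4,5,6}: Z {2,3,5}->{2,3}; X {2,4,5,6}->{2,4}; Y {1,2,3,4,5,6}->{4,5,6}
So after constraint 2: D(X)={2,4}, size = 2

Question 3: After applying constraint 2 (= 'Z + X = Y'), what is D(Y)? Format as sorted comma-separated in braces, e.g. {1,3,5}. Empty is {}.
Answer: {4,5,6}

Derivation:
Constraint 1 (X != Y) on D(X)={2,4,5,6} D(Y)={1,2,3,4,5,6}: no change
Constraint 2 (Z + X = Y) on D(Z)={2,3,5} D(X)={2,4,5,6} D(Y)={1,2,3,4,5,6}: Z {2,3,5}->{2,3}; X {2,4,5,6}->{2,4}; Y {1,2,3,4,5,6}->{4,5,6}
So after constraint 2: D(Y) = {4,5,6}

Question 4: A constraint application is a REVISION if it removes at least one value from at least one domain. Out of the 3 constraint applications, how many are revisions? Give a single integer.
Constraint 1 (X != Y) on D(X)={2,4,5,6} D(Y)={1,2,3,4,5,6}: no change => not a revision
Constraint 2 (Z + X = Y) on D(Z)={2,3,5} D(X)={2,4,5,6} D(Y)={1,2,3,4,5,6}: Z {2,3,5}->{2,3}; X {2,4,5,6}->{2,4}; Y {1,2,3,4,5,6}->{4,5,6} => REVISION
Constraint 3 (X != Z) on D(X)={2,4} D(Z)={2,3}: no change => not a revision
Total revisions = 1

Answer: 1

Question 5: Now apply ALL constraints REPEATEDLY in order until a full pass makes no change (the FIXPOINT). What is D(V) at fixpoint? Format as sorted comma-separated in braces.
pass 0 (initial): D(V)={1,2,3,4,5}
pass 1: X {2,4,5,6}->{2,4}; Y {1,2,3,4,5,6}->{4,5,6}; Z {2,3,5}->{2,3}
pass 2: no change
Fixpoint after 2 passes: D(V) = {1,2,3,4,5}

Answer: {1,2,3,4,5}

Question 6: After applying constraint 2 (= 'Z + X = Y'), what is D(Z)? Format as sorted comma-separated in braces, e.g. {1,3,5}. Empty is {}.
Answer: {2,3}

Derivation:
Constraint 1 (X != Y) on D(X)={2,4,5,6} D(Y)={1,2,3,4,5,6}: no change
Constraint 2 (Z + X = Y) on D(Z)={2,3,5} D(X)={2,4,5,6} D(Y)={1,2,3,4,5,6}: Z {2,3,5}->{2,3}; X {2,4,5,6}->{2,4}; Y {1,2,3,4,5,6}->{4,5,6}
So after constraint 2: D(Z) = {2,3}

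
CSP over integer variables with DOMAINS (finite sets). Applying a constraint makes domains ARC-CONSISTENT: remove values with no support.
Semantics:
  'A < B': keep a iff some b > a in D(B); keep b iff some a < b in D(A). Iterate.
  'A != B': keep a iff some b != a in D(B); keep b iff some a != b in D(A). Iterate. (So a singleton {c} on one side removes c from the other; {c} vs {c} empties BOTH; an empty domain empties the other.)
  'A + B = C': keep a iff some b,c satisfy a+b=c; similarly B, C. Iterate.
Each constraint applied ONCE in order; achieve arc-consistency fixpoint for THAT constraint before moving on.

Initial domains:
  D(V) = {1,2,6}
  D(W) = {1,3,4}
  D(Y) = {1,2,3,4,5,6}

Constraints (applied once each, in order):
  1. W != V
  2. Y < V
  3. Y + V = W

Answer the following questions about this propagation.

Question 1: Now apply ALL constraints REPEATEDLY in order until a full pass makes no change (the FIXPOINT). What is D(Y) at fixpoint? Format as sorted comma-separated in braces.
pass 0 (initial): D(Y)={1,2,3,4,5,6}
pass 1: V {1,2,6}->{2}; W {1,3,4}->{3,4}; Y {1,2,3,4,5,6}->{1,2}
pass 2: W {3,4}->{3}; Y {1,2}->{1}
pass 3: no change
Fixpoint after 3 passes: D(Y) = {1}

Answer: {1}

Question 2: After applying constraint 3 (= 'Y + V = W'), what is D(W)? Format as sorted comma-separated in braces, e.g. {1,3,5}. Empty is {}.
Constraint 1 (W != V) on D(W)={1,3,4} D(V)={1,2,6}: no change
Constraint 2 (Y < V) on D(Y)={1,2,3,4,5,6} D(V)={1,2,6}: Y {1,2,3,4,5,6}->{1,2,3,4,5}; V {1,2,6}->{2,6}
Constraint 3 (Y + V = W) on D(Y)={1,2,3,4,5} D(V)={2,6} D(W)={1,3,4}: Y {1,2,3,4,5}->{1,2}; V {2,6}->{2}; W {1,3,4}->{3,4}
So after constraint 3: D(W) = {3,4}

Answer: {3,4}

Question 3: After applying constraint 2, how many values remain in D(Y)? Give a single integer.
Answer: 5

Derivation:
Constraint 1 (W != V) on D(W)={1,3,4} D(V)={1,2,6}: no change
Constraint 2 (Y < V) on D(Y)={1,2,3,4,5,6} D(V)={1,2,6}: Y {1,2,3,4,5,6}->{1,2,3,4,5}; V {1,2,6}->{2,6}
So after constraint 2: D(Y)={1,2,3,4,5}, size = 5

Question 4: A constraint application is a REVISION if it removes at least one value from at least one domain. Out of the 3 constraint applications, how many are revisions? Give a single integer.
Answer: 2

Derivation:
Constraint 1 (W != V) on D(W)={1,3,4} D(V)={1,2,6}: no change => not a revision
Constraint 2 (Y < V) on D(Y)={1,2,3,4,5,6} D(V)={1,2,6}: Y {1,2,3,4,5,6}->{1,2,3,4,5}; V {1,2,6}->{2,6} => REVISION
Constraint 3 (Y + V = W) on D(Y)={1,2,3,4,5} D(V)={2,6} D(W)={1,3,4}: Y {1,2,3,4,5}->{1,2}; V {2,6}->{2}; W {1,3,4}->{3,4} => REVISION
Total revisions = 2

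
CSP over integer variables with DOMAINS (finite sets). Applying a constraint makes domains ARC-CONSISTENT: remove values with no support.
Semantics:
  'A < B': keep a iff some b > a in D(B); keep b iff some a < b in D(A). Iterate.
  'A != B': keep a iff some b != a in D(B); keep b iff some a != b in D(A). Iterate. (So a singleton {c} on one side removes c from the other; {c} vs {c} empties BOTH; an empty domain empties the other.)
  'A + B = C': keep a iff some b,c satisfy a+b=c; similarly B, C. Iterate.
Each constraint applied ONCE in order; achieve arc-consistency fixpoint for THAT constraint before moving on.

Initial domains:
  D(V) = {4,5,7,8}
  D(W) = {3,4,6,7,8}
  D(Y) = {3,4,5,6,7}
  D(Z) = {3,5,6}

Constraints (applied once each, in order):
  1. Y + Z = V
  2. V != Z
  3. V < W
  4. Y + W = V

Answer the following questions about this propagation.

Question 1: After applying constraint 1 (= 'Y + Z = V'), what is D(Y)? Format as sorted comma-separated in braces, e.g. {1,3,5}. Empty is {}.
Constraint 1 (Y + Z = V) on D(Y)={3,4,5,6,7} D(Z)={3,5,6} D(V)={4,5,7,8}: Y {3,4,5,6,7}->{3,4,5}; Z {3,5,6}->{3,5}; V {4,5,7,8}->{7,8}
So after constraint 1: D(Y) = {3,4,5}

Answer: {3,4,5}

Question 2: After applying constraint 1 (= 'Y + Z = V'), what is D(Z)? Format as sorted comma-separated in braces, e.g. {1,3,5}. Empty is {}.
Answer: {3,5}

Derivation:
Constraint 1 (Y + Z = V) on D(Y)={3,4,5,6,7} D(Z)={3,5,6} D(V)={4,5,7,8}: Y {3,4,5,6,7}->{3,4,5}; Z {3,5,6}->{3,5}; V {4,5,7,8}->{7,8}
So after constraint 1: D(Z) = {3,5}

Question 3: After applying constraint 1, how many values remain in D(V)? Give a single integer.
Constraint 1 (Y + Z = V) on D(Y)={3,4,5,6,7} D(Z)={3,5,6} D(V)={4,5,7,8}: Y {3,4,5,6,7}->{3,4,5}; Z {3,5,6}->{3,5}; V {4,5,7,8}->{7,8}
So after constraint 1: D(V)={7,8}, size = 2

Answer: 2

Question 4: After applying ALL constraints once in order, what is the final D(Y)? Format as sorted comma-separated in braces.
Answer: {}

Derivation:
Constraint 1 (Y + Z = V) on D(Y)={3,4,5,6,7} D(Z)={3,5,6} D(V)={4,5,7,8}: Y {3,4,5,6,7}->{3,4,5}; Z {3,5,6}->{3,5}; V {4,5,7,8}->{7,8}
Constraint 2 (V != Z) on D(V)={7,8} D(Z)={3,5}: no change
Constraint 3 (V < W) on D(V)={7,8} D(W)={3,4,6,7,8}: V {7,8}->{7}; W {3,4,6,7,8}->{8}
Constraint 4 (Y + W = V) on D(Y)={3,4,5} D(W)={8} D(V)={7}: Y {3,4,5}->{}; W {8}->{}; V {7}->{}
So after all 4 constraints: D(Y) = {}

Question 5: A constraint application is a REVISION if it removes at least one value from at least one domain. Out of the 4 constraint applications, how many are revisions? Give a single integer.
Answer: 3

Derivation:
Constraint 1 (Y + Z = V) on D(Y)={3,4,5,6,7} D(Z)={3,5,6} D(V)={4,5,7,8}: Y {3,4,5,6,7}->{3,4,5}; Z {3,5,6}->{3,5}; V {4,5,7,8}->{7,8} => REVISION
Constraint 2 (V != Z) on D(V)={7,8} D(Z)={3,5}: no change => not a revision
Constraint 3 (V < W) on D(V)={7,8} D(W)={3,4,6,7,8}: V {7,8}->{7}; W {3,4,6,7,8}->{8} => REVISION
Constraint 4 (Y + W = V) on D(Y)={3,4,5} D(W)={8} D(V)={7}: Y {3,4,5}->{}; W {8}->{}; V {7}->{} => REVISION
Total revisions = 3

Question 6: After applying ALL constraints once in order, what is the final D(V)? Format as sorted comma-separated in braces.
Constraint 1 (Y + Z = V) on D(Y)={3,4,5,6,7} D(Z)={3,5,6} D(V)={4,5,7,8}: Y {3,4,5,6,7}->{3,4,5}; Z {3,5,6}->{3,5}; V {4,5,7,8}->{7,8}
Constraint 2 (V != Z) on D(V)={7,8} D(Z)={3,5}: no change
Constraint 3 (V < W) on D(V)={7,8} D(W)={3,4,6,7,8}: V {7,8}->{7}; W {3,4,6,7,8}->{8}
Constraint 4 (Y + W = V) on D(Y)={3,4,5} D(W)={8} D(V)={7}: Y {3,4,5}->{}; W {8}->{}; V {7}->{}
So after all 4 constraints: D(V) = {}

Answer: {}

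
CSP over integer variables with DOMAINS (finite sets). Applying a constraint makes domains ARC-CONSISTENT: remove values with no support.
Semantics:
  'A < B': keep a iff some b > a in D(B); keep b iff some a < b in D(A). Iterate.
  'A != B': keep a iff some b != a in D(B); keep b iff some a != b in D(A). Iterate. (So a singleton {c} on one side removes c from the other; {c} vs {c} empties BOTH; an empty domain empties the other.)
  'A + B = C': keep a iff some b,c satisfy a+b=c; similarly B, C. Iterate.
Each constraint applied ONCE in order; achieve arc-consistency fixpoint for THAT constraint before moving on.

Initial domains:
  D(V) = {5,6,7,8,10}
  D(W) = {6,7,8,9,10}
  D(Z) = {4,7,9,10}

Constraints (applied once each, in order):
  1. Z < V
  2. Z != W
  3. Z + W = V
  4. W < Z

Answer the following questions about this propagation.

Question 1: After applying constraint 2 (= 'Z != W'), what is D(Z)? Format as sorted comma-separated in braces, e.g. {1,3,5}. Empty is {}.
Answer: {4,7,9}

Derivation:
Constraint 1 (Z < V) on D(Z)={4,7,9,10} D(V)={5,6,7,8,10}: Z {4,7,9,10}->{4,7,9}
Constraint 2 (Z != W) on D(Z)={4,7,9} D(W)={6,7,8,9,10}: no change
So after constraint 2: D(Z) = {4,7,9}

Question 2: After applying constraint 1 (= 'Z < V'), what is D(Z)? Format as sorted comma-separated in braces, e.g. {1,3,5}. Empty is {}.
Constraint 1 (Z < V) on D(Z)={4,7,9,10} D(V)={5,6,7,8,10}: Z {4,7,9,10}->{4,7,9}
So after constraint 1: D(Z) = {4,7,9}

Answer: {4,7,9}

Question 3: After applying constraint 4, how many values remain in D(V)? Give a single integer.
Constraint 1 (Z < V) on D(Z)={4,7,9,10} D(V)={5,6,7,8,10}: Z {4,7,9,10}->{4,7,9}
Constraint 2 (Z != W) on D(Z)={4,7,9} D(W)={6,7,8,9,10}: no change
Constraint 3 (Z + W = V) on D(Z)={4,7,9} D(W)={6,7,8,9,10} D(V)={5,6,7,8,10}: Z {4,7,9}->{4}; W {6,7,8,9,10}->{6}; V {5,6,7,8,10}->{10}
Constraint 4 (W < Z) on D(W)={6} D(Z)={4}: W {6}->{}; Z {4}->{}
So after constraint 4: D(V)={10}, size = 1

Answer: 1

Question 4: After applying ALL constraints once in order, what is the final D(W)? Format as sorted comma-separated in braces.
Constraint 1 (Z < V) on D(Z)={4,7,9,10} D(V)={5,6,7,8,10}: Z {4,7,9,10}->{4,7,9}
Constraint 2 (Z != W) on D(Z)={4,7,9} D(W)={6,7,8,9,10}: no change
Constraint 3 (Z + W = V) on D(Z)={4,7,9} D(W)={6,7,8,9,10} D(V)={5,6,7,8,10}: Z {4,7,9}->{4}; W {6,7,8,9,10}->{6}; V {5,6,7,8,10}->{10}
Constraint 4 (W < Z) on D(W)={6} D(Z)={4}: W {6}->{}; Z {4}->{}
So after all 4 constraints: D(W) = {}

Answer: {}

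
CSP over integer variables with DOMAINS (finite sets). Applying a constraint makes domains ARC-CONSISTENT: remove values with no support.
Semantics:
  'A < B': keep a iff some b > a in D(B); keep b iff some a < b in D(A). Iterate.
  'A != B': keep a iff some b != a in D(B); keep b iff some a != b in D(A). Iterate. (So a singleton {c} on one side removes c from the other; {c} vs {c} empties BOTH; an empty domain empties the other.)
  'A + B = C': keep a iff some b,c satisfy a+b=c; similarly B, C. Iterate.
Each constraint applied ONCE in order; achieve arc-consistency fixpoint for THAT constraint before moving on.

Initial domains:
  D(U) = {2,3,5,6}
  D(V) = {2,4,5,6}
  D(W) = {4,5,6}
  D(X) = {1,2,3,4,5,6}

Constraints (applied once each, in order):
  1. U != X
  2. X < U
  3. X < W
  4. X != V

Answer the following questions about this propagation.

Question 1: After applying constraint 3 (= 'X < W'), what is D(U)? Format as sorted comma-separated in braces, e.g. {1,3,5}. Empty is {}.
Constraint 1 (U != X) on D(U)={2,3,5,6} D(X)={1,2,3,4,5,6}: no change
Constraint 2 (X < U) on D(X)={1,2,3,4,5,6} D(U)={2,3,5,6}: X {1,2,3,4,5,6}->{1,2,3,4,5}
Constraint 3 (X < W) on D(X)={1,2,3,4,5} D(W)={4,5,6}: no change
So after constraint 3: D(U) = {2,3,5,6}

Answer: {2,3,5,6}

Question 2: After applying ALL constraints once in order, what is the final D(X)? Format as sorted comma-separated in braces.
Constraint 1 (U != X) on D(U)={2,3,5,6} D(X)={1,2,3,4,5,6}: no change
Constraint 2 (X < U) on D(X)={1,2,3,4,5,6} D(U)={2,3,5,6}: X {1,2,3,4,5,6}->{1,2,3,4,5}
Constraint 3 (X < W) on D(X)={1,2,3,4,5} D(W)={4,5,6}: no change
Constraint 4 (X != V) on D(X)={1,2,3,4,5} D(V)={2,4,5,6}: no change
So after all 4 constraints: D(X) = {1,2,3,4,5}

Answer: {1,2,3,4,5}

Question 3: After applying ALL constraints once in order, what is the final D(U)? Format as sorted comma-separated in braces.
Answer: {2,3,5,6}

Derivation:
Constraint 1 (U != X) on D(U)={2,3,5,6} D(X)={1,2,3,4,5,6}: no change
Constraint 2 (X < U) on D(X)={1,2,3,4,5,6} D(U)={2,3,5,6}: X {1,2,3,4,5,6}->{1,2,3,4,5}
Constraint 3 (X < W) on D(X)={1,2,3,4,5} D(W)={4,5,6}: no change
Constraint 4 (X != V) on D(X)={1,2,3,4,5} D(V)={2,4,5,6}: no change
So after all 4 constraints: D(U) = {2,3,5,6}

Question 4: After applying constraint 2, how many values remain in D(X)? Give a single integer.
Constraint 1 (U != X) on D(U)={2,3,5,6} D(X)={1,2,3,4,5,6}: no change
Constraint 2 (X < U) on D(X)={1,2,3,4,5,6} D(U)={2,3,5,6}: X {1,2,3,4,5,6}->{1,2,3,4,5}
So after constraint 2: D(X)={1,2,3,4,5}, size = 5

Answer: 5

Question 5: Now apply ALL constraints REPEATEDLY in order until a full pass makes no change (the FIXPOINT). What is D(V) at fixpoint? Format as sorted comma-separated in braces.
pass 0 (initial): D(V)={2,4,5,6}
pass 1: X {1,2,3,4,5,6}->{1,2,3,4,5}
pass 2: no change
Fixpoint after 2 passes: D(V) = {2,4,5,6}

Answer: {2,4,5,6}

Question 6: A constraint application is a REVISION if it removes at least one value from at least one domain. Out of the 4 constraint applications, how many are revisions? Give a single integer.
Answer: 1

Derivation:
Constraint 1 (U != X) on D(U)={2,3,5,6} D(X)={1,2,3,4,5,6}: no change => not a revision
Constraint 2 (X < U) on D(X)={1,2,3,4,5,6} D(U)={2,3,5,6}: X {1,2,3,4,5,6}->{1,2,3,4,5} => REVISION
Constraint 3 (X < W) on D(X)={1,2,3,4,5} D(W)={4,5,6}: no change => not a revision
Constraint 4 (X != V) on D(X)={1,2,3,4,5} D(V)={2,4,5,6}: no change => not a revision
Total revisions = 1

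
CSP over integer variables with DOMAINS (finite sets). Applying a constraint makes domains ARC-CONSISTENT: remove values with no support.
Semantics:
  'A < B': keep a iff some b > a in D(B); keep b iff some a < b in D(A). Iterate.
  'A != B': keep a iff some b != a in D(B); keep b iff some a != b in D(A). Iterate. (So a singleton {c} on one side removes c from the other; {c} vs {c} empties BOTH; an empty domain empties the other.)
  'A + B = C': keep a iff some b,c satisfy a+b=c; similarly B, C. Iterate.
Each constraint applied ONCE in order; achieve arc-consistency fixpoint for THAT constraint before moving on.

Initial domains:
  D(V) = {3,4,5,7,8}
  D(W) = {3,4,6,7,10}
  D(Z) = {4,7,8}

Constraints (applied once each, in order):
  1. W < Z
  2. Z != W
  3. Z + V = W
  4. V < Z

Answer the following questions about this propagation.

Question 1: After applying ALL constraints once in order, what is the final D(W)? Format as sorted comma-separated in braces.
Answer: {7}

Derivation:
Constraint 1 (W < Z) on D(W)={3,4,6,7,10} D(Z)={4,7,8}: W {3,4,6,7,10}->{3,4,6,7}
Constraint 2 (Z != W) on D(Z)={4,7,8} D(W)={3,4,6,7}: no change
Constraint 3 (Z + V = W) on D(Z)={4,7,8} D(V)={3,4,5,7,8} D(W)={3,4,6,7}: Z {4,7,8}->{4}; V {3,4,5,7,8}->{3}; W {3,4,6,7}->{7}
Constraint 4 (V < Z) on D(V)={3} D(Z)={4}: no change
So after all 4 constraints: D(W) = {7}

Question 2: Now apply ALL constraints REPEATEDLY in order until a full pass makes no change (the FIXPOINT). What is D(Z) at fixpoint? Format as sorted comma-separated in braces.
Answer: {}

Derivation:
pass 0 (initial): D(Z)={4,7,8}
pass 1: V {3,4,5,7,8}->{3}; W {3,4,6,7,10}->{7}; Z {4,7,8}->{4}
pass 2: V {3}->{}; W {7}->{}; Z {4}->{}
pass 3: no change
Fixpoint after 3 passes: D(Z) = {}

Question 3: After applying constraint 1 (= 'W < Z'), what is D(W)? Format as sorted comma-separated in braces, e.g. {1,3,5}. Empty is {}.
Answer: {3,4,6,7}

Derivation:
Constraint 1 (W < Z) on D(W)={3,4,6,7,10} D(Z)={4,7,8}: W {3,4,6,7,10}->{3,4,6,7}
So after constraint 1: D(W) = {3,4,6,7}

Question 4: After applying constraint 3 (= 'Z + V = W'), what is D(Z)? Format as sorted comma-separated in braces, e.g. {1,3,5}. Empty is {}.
Constraint 1 (W < Z) on D(W)={3,4,6,7,10} D(Z)={4,7,8}: W {3,4,6,7,10}->{3,4,6,7}
Constraint 2 (Z != W) on D(Z)={4,7,8} D(W)={3,4,6,7}: no change
Constraint 3 (Z + V = W) on D(Z)={4,7,8} D(V)={3,4,5,7,8} D(W)={3,4,6,7}: Z {4,7,8}->{4}; V {3,4,5,7,8}->{3}; W {3,4,6,7}->{7}
So after constraint 3: D(Z) = {4}

Answer: {4}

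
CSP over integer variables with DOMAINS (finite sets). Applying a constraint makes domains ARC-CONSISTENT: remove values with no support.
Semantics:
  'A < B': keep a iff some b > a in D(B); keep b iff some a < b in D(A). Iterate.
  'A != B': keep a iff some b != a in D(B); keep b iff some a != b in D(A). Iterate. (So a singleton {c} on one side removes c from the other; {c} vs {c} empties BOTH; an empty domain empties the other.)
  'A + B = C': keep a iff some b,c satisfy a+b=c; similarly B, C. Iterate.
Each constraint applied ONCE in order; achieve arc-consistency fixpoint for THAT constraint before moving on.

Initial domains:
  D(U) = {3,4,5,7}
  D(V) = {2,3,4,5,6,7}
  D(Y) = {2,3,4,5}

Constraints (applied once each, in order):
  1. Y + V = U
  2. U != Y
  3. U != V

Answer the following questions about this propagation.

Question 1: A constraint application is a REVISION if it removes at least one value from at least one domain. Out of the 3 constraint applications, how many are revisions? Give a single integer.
Constraint 1 (Y + V = U) on D(Y)={2,3,4,5} D(V)={2,3,4,5,6,7} D(U)={3,4,5,7}: V {2,3,4,5,6,7}->{2,3,4,5}; U {3,4,5,7}->{4,5,7} => REVISION
Constraint 2 (U != Y) on D(U)={4,5,7} D(Y)={2,3,4,5}: no change => not a revision
Constraint 3 (U != V) on D(U)={4,5,7} D(V)={2,3,4,5}: no change => not a revision
Total revisions = 1

Answer: 1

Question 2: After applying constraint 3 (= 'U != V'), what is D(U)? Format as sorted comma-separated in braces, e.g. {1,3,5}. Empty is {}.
Constraint 1 (Y + V = U) on D(Y)={2,3,4,5} D(V)={2,3,4,5,6,7} D(U)={3,4,5,7}: V {2,3,4,5,6,7}->{2,3,4,5}; U {3,4,5,7}->{4,5,7}
Constraint 2 (U != Y) on D(U)={4,5,7} D(Y)={2,3,4,5}: no change
Constraint 3 (U != V) on D(U)={4,5,7} D(V)={2,3,4,5}: no change
So after constraint 3: D(U) = {4,5,7}

Answer: {4,5,7}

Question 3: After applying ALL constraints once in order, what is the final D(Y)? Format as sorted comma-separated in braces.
Constraint 1 (Y + V = U) on D(Y)={2,3,4,5} D(V)={2,3,4,5,6,7} D(U)={3,4,5,7}: V {2,3,4,5,6,7}->{2,3,4,5}; U {3,4,5,7}->{4,5,7}
Constraint 2 (U != Y) on D(U)={4,5,7} D(Y)={2,3,4,5}: no change
Constraint 3 (U != V) on D(U)={4,5,7} D(V)={2,3,4,5}: no change
So after all 3 constraints: D(Y) = {2,3,4,5}

Answer: {2,3,4,5}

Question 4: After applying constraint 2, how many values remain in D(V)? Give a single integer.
Answer: 4

Derivation:
Constraint 1 (Y + V = U) on D(Y)={2,3,4,5} D(V)={2,3,4,5,6,7} D(U)={3,4,5,7}: V {2,3,4,5,6,7}->{2,3,4,5}; U {3,4,5,7}->{4,5,7}
Constraint 2 (U != Y) on D(U)={4,5,7} D(Y)={2,3,4,5}: no change
So after constraint 2: D(V)={2,3,4,5}, size = 4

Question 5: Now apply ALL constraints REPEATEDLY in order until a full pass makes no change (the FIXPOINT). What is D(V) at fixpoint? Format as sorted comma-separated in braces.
Answer: {2,3,4,5}

Derivation:
pass 0 (initial): D(V)={2,3,4,5,6,7}
pass 1: U {3,4,5,7}->{4,5,7}; V {2,3,4,5,6,7}->{2,3,4,5}
pass 2: no change
Fixpoint after 2 passes: D(V) = {2,3,4,5}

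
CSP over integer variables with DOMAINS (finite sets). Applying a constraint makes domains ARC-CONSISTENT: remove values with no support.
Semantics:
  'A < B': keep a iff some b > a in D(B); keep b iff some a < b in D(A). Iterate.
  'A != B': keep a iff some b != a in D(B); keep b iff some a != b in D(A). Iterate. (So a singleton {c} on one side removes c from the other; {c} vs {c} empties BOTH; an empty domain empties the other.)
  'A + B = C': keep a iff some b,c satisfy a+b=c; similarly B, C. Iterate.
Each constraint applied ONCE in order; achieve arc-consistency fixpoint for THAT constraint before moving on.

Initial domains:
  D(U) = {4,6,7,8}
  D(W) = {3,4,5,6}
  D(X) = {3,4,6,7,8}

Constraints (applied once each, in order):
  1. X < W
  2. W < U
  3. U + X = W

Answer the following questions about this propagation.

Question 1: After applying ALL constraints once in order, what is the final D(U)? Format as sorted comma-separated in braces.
Answer: {}

Derivation:
Constraint 1 (X < W) on D(X)={3,4,6,7,8} D(W)={3,4,5,6}: X {3,4,6,7,8}->{3,4}; W {3,4,5,6}->{4,5,6}
Constraint 2 (W < U) on D(W)={4,5,6} D(U)={4,6,7,8}: U {4,6,7,8}->{6,7,8}
Constraint 3 (U + X = W) on D(U)={6,7,8} D(X)={3,4} D(W)={4,5,6}: U {6,7,8}->{}; X {3,4}->{}; W {4,5,6}->{}
So after all 3 constraints: D(U) = {}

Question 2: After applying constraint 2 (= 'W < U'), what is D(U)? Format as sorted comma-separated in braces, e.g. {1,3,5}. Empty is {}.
Constraint 1 (X < W) on D(X)={3,4,6,7,8} D(W)={3,4,5,6}: X {3,4,6,7,8}->{3,4}; W {3,4,5,6}->{4,5,6}
Constraint 2 (W < U) on D(W)={4,5,6} D(U)={4,6,7,8}: U {4,6,7,8}->{6,7,8}
So after constraint 2: D(U) = {6,7,8}

Answer: {6,7,8}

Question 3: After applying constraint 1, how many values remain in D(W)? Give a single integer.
Answer: 3

Derivation:
Constraint 1 (X < W) on D(X)={3,4,6,7,8} D(W)={3,4,5,6}: X {3,4,6,7,8}->{3,4}; W {3,4,5,6}->{4,5,6}
So after constraint 1: D(W)={4,5,6}, size = 3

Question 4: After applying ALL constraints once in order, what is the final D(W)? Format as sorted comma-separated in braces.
Answer: {}

Derivation:
Constraint 1 (X < W) on D(X)={3,4,6,7,8} D(W)={3,4,5,6}: X {3,4,6,7,8}->{3,4}; W {3,4,5,6}->{4,5,6}
Constraint 2 (W < U) on D(W)={4,5,6} D(U)={4,6,7,8}: U {4,6,7,8}->{6,7,8}
Constraint 3 (U + X = W) on D(U)={6,7,8} D(X)={3,4} D(W)={4,5,6}: U {6,7,8}->{}; X {3,4}->{}; W {4,5,6}->{}
So after all 3 constraints: D(W) = {}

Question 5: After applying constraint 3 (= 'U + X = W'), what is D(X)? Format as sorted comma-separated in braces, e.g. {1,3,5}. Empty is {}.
Answer: {}

Derivation:
Constraint 1 (X < W) on D(X)={3,4,6,7,8} D(W)={3,4,5,6}: X {3,4,6,7,8}->{3,4}; W {3,4,5,6}->{4,5,6}
Constraint 2 (W < U) on D(W)={4,5,6} D(U)={4,6,7,8}: U {4,6,7,8}->{6,7,8}
Constraint 3 (U + X = W) on D(U)={6,7,8} D(X)={3,4} D(W)={4,5,6}: U {6,7,8}->{}; X {3,4}->{}; W {4,5,6}->{}
So after constraint 3: D(X) = {}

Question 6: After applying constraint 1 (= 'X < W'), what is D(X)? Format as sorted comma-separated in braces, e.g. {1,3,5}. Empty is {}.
Answer: {3,4}

Derivation:
Constraint 1 (X < W) on D(X)={3,4,6,7,8} D(W)={3,4,5,6}: X {3,4,6,7,8}->{3,4}; W {3,4,5,6}->{4,5,6}
So after constraint 1: D(X) = {3,4}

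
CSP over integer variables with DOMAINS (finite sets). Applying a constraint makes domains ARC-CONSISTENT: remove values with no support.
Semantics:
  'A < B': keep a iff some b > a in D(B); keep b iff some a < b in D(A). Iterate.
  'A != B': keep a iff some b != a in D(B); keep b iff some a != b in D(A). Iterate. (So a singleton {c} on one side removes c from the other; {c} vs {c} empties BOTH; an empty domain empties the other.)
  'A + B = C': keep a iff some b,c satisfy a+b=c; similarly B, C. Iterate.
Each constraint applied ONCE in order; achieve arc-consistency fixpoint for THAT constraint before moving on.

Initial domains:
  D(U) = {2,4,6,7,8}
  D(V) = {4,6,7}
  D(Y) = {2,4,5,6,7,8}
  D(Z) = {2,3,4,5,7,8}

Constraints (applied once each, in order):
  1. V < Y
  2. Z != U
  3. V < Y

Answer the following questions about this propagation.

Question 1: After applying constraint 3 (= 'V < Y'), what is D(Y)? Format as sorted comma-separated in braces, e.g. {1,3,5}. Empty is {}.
Constraint 1 (V < Y) on D(V)={4,6,7} D(Y)={2,4,5,6,7,8}: Y {2,4,5,6,7,8}->{5,6,7,8}
Constraint 2 (Z != U) on D(Z)={2,3,4,5,7,8} D(U)={2,4,6,7,8}: no change
Constraint 3 (V < Y) on D(V)={4,6,7} D(Y)={5,6,7,8}: no change
So after constraint 3: D(Y) = {5,6,7,8}

Answer: {5,6,7,8}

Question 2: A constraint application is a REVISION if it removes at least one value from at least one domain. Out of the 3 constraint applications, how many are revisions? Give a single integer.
Constraint 1 (V < Y) on D(V)={4,6,7} D(Y)={2,4,5,6,7,8}: Y {2,4,5,6,7,8}->{5,6,7,8} => REVISION
Constraint 2 (Z != U) on D(Z)={2,3,4,5,7,8} D(U)={2,4,6,7,8}: no change => not a revision
Constraint 3 (V < Y) on D(V)={4,6,7} D(Y)={5,6,7,8}: no change => not a revision
Total revisions = 1

Answer: 1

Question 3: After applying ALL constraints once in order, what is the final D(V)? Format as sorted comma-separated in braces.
Answer: {4,6,7}

Derivation:
Constraint 1 (V < Y) on D(V)={4,6,7} D(Y)={2,4,5,6,7,8}: Y {2,4,5,6,7,8}->{5,6,7,8}
Constraint 2 (Z != U) on D(Z)={2,3,4,5,7,8} D(U)={2,4,6,7,8}: no change
Constraint 3 (V < Y) on D(V)={4,6,7} D(Y)={5,6,7,8}: no change
So after all 3 constraints: D(V) = {4,6,7}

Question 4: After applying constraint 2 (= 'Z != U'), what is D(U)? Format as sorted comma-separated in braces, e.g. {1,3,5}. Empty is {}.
Constraint 1 (V < Y) on D(V)={4,6,7} D(Y)={2,4,5,6,7,8}: Y {2,4,5,6,7,8}->{5,6,7,8}
Constraint 2 (Z != U) on D(Z)={2,3,4,5,7,8} D(U)={2,4,6,7,8}: no change
So after constraint 2: D(U) = {2,4,6,7,8}

Answer: {2,4,6,7,8}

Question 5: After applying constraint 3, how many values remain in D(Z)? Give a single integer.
Constraint 1 (V < Y) on D(V)={4,6,7} D(Y)={2,4,5,6,7,8}: Y {2,4,5,6,7,8}->{5,6,7,8}
Constraint 2 (Z != U) on D(Z)={2,3,4,5,7,8} D(U)={2,4,6,7,8}: no change
Constraint 3 (V < Y) on D(V)={4,6,7} D(Y)={5,6,7,8}: no change
So after constraint 3: D(Z)={2,3,4,5,7,8}, size = 6

Answer: 6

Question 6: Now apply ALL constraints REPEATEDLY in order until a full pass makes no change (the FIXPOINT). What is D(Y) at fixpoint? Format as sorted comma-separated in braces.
pass 0 (initial): D(Y)={2,4,5,6,7,8}
pass 1: Y {2,4,5,6,7,8}->{5,6,7,8}
pass 2: no change
Fixpoint after 2 passes: D(Y) = {5,6,7,8}

Answer: {5,6,7,8}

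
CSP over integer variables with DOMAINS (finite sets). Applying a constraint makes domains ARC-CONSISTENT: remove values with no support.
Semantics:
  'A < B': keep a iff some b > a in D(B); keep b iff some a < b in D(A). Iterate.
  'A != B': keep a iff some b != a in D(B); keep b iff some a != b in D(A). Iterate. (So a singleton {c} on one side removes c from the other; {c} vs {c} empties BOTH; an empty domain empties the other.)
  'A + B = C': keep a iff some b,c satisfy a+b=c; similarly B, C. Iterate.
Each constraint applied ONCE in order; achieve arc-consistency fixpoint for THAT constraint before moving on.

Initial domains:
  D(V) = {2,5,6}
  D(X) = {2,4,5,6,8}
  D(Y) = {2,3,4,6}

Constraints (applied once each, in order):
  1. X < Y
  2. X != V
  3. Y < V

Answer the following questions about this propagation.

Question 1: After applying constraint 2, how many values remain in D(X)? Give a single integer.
Constraint 1 (X < Y) on D(X)={2,4,5,6,8} D(Y)={2,3,4,6}: X {2,4,5,6,8}->{2,4,5}; Y {2,3,4,6}->{3,4,6}
Constraint 2 (X != V) on D(X)={2,4,5} D(V)={2,5,6}: no change
So after constraint 2: D(X)={2,4,5}, size = 3

Answer: 3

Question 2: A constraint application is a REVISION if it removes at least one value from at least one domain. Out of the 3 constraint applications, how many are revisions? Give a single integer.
Constraint 1 (X < Y) on D(X)={2,4,5,6,8} D(Y)={2,3,4,6}: X {2,4,5,6,8}->{2,4,5}; Y {2,3,4,6}->{3,4,6} => REVISION
Constraint 2 (X != V) on D(X)={2,4,5} D(V)={2,5,6}: no change => not a revision
Constraint 3 (Y < V) on D(Y)={3,4,6} D(V)={2,5,6}: Y {3,4,6}->{3,4}; V {2,5,6}->{5,6} => REVISION
Total revisions = 2

Answer: 2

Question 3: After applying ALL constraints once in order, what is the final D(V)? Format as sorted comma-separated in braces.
Constraint 1 (X < Y) on D(X)={2,4,5,6,8} D(Y)={2,3,4,6}: X {2,4,5,6,8}->{2,4,5}; Y {2,3,4,6}->{3,4,6}
Constraint 2 (X != V) on D(X)={2,4,5} D(V)={2,5,6}: no change
Constraint 3 (Y < V) on D(Y)={3,4,6} D(V)={2,5,6}: Y {3,4,6}->{3,4}; V {2,5,6}->{5,6}
So after all 3 constraints: D(V) = {5,6}

Answer: {5,6}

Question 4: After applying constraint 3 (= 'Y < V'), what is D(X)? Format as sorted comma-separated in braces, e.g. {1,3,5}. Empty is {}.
Answer: {2,4,5}

Derivation:
Constraint 1 (X < Y) on D(X)={2,4,5,6,8} D(Y)={2,3,4,6}: X {2,4,5,6,8}->{2,4,5}; Y {2,3,4,6}->{3,4,6}
Constraint 2 (X != V) on D(X)={2,4,5} D(V)={2,5,6}: no change
Constraint 3 (Y < V) on D(Y)={3,4,6} D(V)={2,5,6}: Y {3,4,6}->{3,4}; V {2,5,6}->{5,6}
So after constraint 3: D(X) = {2,4,5}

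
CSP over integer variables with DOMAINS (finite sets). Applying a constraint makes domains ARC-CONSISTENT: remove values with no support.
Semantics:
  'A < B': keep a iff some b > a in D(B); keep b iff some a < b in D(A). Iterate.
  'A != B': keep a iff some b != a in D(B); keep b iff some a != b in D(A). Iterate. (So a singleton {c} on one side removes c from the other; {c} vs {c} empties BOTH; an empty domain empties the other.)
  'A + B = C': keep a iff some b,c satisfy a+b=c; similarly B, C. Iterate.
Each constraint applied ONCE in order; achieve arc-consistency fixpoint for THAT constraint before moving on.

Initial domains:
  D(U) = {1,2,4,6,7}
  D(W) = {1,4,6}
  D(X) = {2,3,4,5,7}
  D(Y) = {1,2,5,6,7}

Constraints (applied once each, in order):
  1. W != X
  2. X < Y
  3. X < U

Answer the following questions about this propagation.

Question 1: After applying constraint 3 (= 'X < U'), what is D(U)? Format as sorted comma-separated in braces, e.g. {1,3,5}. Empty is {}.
Answer: {4,6,7}

Derivation:
Constraint 1 (W != X) on D(W)={1,4,6} D(X)={2,3,4,5,7}: no change
Constraint 2 (X < Y) on D(X)={2,3,4,5,7} D(Y)={1,2,5,6,7}: X {2,3,4,5,7}->{2,3,4,5}; Y {1,2,5,6,7}->{5,6,7}
Constraint 3 (X < U) on D(X)={2,3,4,5} D(U)={1,2,4,6,7}: U {1,2,4,6,7}->{4,6,7}
So after constraint 3: D(U) = {4,6,7}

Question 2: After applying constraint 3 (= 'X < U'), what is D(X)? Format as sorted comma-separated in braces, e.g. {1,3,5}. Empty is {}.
Constraint 1 (W != X) on D(W)={1,4,6} D(X)={2,3,4,5,7}: no change
Constraint 2 (X < Y) on D(X)={2,3,4,5,7} D(Y)={1,2,5,6,7}: X {2,3,4,5,7}->{2,3,4,5}; Y {1,2,5,6,7}->{5,6,7}
Constraint 3 (X < U) on D(X)={2,3,4,5} D(U)={1,2,4,6,7}: U {1,2,4,6,7}->{4,6,7}
So after constraint 3: D(X) = {2,3,4,5}

Answer: {2,3,4,5}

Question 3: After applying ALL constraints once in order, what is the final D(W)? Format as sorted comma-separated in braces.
Answer: {1,4,6}

Derivation:
Constraint 1 (W != X) on D(W)={1,4,6} D(X)={2,3,4,5,7}: no change
Constraint 2 (X < Y) on D(X)={2,3,4,5,7} D(Y)={1,2,5,6,7}: X {2,3,4,5,7}->{2,3,4,5}; Y {1,2,5,6,7}->{5,6,7}
Constraint 3 (X < U) on D(X)={2,3,4,5} D(U)={1,2,4,6,7}: U {1,2,4,6,7}->{4,6,7}
So after all 3 constraints: D(W) = {1,4,6}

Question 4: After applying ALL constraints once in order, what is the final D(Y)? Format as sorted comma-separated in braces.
Answer: {5,6,7}

Derivation:
Constraint 1 (W != X) on D(W)={1,4,6} D(X)={2,3,4,5,7}: no change
Constraint 2 (X < Y) on D(X)={2,3,4,5,7} D(Y)={1,2,5,6,7}: X {2,3,4,5,7}->{2,3,4,5}; Y {1,2,5,6,7}->{5,6,7}
Constraint 3 (X < U) on D(X)={2,3,4,5} D(U)={1,2,4,6,7}: U {1,2,4,6,7}->{4,6,7}
So after all 3 constraints: D(Y) = {5,6,7}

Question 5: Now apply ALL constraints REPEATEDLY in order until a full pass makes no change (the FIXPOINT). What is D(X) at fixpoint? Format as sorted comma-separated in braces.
Answer: {2,3,4,5}

Derivation:
pass 0 (initial): D(X)={2,3,4,5,7}
pass 1: U {1,2,4,6,7}->{4,6,7}; X {2,3,4,5,7}->{2,3,4,5}; Y {1,2,5,6,7}->{5,6,7}
pass 2: no change
Fixpoint after 2 passes: D(X) = {2,3,4,5}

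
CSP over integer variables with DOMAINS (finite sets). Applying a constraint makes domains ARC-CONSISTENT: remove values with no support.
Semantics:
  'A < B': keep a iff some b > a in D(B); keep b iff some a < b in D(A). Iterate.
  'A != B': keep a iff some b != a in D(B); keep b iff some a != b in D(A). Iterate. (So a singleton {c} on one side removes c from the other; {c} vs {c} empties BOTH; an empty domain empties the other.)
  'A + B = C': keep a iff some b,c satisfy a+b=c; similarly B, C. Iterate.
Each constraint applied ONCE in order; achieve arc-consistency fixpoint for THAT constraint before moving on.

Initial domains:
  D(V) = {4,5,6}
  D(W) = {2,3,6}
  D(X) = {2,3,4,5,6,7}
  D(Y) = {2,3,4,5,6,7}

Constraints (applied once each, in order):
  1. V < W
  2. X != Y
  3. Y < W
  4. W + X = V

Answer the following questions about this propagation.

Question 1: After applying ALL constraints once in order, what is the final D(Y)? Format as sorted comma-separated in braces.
Constraint 1 (V < W) on D(V)={4,5,6} D(W)={2,3,6}: V {4,5,6}->{4,5}; W {2,3,6}->{6}
Constraint 2 (X != Y) on D(X)={2,3,4,5,6,7} D(Y)={2,3,4,5,6,7}: no change
Constraint 3 (Y < W) on D(Y)={2,3,4,5,6,7} D(W)={6}: Y {2,3,4,5,6,7}->{2,3,4,5}
Constraint 4 (W + X = V) on D(W)={6} D(X)={2,3,4,5,6,7} D(V)={4,5}: W {6}->{}; X {2,3,4,5,6,7}->{}; V {4,5}->{}
So after all 4 constraints: D(Y) = {2,3,4,5}

Answer: {2,3,4,5}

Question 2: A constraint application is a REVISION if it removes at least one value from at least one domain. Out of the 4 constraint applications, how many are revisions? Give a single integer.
Answer: 3

Derivation:
Constraint 1 (V < W) on D(V)={4,5,6} D(W)={2,3,6}: V {4,5,6}->{4,5}; W {2,3,6}->{6} => REVISION
Constraint 2 (X != Y) on D(X)={2,3,4,5,6,7} D(Y)={2,3,4,5,6,7}: no change => not a revision
Constraint 3 (Y < W) on D(Y)={2,3,4,5,6,7} D(W)={6}: Y {2,3,4,5,6,7}->{2,3,4,5} => REVISION
Constraint 4 (W + X = V) on D(W)={6} D(X)={2,3,4,5,6,7} D(V)={4,5}: W {6}->{}; X {2,3,4,5,6,7}->{}; V {4,5}->{} => REVISION
Total revisions = 3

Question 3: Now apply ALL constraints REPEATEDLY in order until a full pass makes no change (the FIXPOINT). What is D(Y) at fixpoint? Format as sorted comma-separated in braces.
Answer: {}

Derivation:
pass 0 (initial): D(Y)={2,3,4,5,6,7}
pass 1: V {4,5,6}->{}; W {2,3,6}->{}; X {2,3,4,5,6,7}->{}; Y {2,3,4,5,6,7}->{2,3,4,5}
pass 2: Y {2,3,4,5}->{}
pass 3: no change
Fixpoint after 3 passes: D(Y) = {}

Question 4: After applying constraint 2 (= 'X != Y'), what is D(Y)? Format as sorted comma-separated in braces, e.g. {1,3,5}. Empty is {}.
Constraint 1 (V < W) on D(V)={4,5,6} D(W)={2,3,6}: V {4,5,6}->{4,5}; W {2,3,6}->{6}
Constraint 2 (X != Y) on D(X)={2,3,4,5,6,7} D(Y)={2,3,4,5,6,7}: no change
So after constraint 2: D(Y) = {2,3,4,5,6,7}

Answer: {2,3,4,5,6,7}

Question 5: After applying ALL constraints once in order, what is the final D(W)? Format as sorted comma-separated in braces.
Answer: {}

Derivation:
Constraint 1 (V < W) on D(V)={4,5,6} D(W)={2,3,6}: V {4,5,6}->{4,5}; W {2,3,6}->{6}
Constraint 2 (X != Y) on D(X)={2,3,4,5,6,7} D(Y)={2,3,4,5,6,7}: no change
Constraint 3 (Y < W) on D(Y)={2,3,4,5,6,7} D(W)={6}: Y {2,3,4,5,6,7}->{2,3,4,5}
Constraint 4 (W + X = V) on D(W)={6} D(X)={2,3,4,5,6,7} D(V)={4,5}: W {6}->{}; X {2,3,4,5,6,7}->{}; V {4,5}->{}
So after all 4 constraints: D(W) = {}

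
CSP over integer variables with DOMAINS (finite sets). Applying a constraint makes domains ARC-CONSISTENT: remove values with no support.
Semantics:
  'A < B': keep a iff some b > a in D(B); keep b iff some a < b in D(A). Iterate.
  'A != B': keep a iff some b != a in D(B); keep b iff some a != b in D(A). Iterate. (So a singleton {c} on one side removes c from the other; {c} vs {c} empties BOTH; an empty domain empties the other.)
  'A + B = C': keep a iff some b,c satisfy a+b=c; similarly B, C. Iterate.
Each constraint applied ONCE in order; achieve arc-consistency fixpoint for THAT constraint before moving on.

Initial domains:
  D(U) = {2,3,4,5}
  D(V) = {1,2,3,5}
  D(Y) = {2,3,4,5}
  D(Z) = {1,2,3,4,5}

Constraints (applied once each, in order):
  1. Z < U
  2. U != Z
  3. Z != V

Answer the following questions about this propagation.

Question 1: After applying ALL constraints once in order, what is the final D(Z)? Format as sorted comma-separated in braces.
Answer: {1,2,3,4}

Derivation:
Constraint 1 (Z < U) on D(Z)={1,2,3,4,5} D(U)={2,3,4,5}: Z {1,2,3,4,5}->{1,2,3,4}
Constraint 2 (U != Z) on D(U)={2,3,4,5} D(Z)={1,2,3,4}: no change
Constraint 3 (Z != V) on D(Z)={1,2,3,4} D(V)={1,2,3,5}: no change
So after all 3 constraints: D(Z) = {1,2,3,4}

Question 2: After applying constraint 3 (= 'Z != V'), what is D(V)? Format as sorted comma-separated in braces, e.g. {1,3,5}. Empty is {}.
Constraint 1 (Z < U) on D(Z)={1,2,3,4,5} D(U)={2,3,4,5}: Z {1,2,3,4,5}->{1,2,3,4}
Constraint 2 (U != Z) on D(U)={2,3,4,5} D(Z)={1,2,3,4}: no change
Constraint 3 (Z != V) on D(Z)={1,2,3,4} D(V)={1,2,3,5}: no change
So after constraint 3: D(V) = {1,2,3,5}

Answer: {1,2,3,5}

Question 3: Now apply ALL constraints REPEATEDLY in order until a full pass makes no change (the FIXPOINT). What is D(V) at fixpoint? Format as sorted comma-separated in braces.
Answer: {1,2,3,5}

Derivation:
pass 0 (initial): D(V)={1,2,3,5}
pass 1: Z {1,2,3,4,5}->{1,2,3,4}
pass 2: no change
Fixpoint after 2 passes: D(V) = {1,2,3,5}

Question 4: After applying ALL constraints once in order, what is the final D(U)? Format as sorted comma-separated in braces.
Constraint 1 (Z < U) on D(Z)={1,2,3,4,5} D(U)={2,3,4,5}: Z {1,2,3,4,5}->{1,2,3,4}
Constraint 2 (U != Z) on D(U)={2,3,4,5} D(Z)={1,2,3,4}: no change
Constraint 3 (Z != V) on D(Z)={1,2,3,4} D(V)={1,2,3,5}: no change
So after all 3 constraints: D(U) = {2,3,4,5}

Answer: {2,3,4,5}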